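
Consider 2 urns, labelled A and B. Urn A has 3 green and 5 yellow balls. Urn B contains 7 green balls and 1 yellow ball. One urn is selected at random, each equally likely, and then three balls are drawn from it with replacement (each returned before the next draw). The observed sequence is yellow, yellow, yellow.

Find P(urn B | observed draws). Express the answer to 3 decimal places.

For each hypothesis, P(data | H) works out to: P(data | urn A) = (5/8)(5/8)(5/8) = 0.24414; P(data | urn B) = (1/8)(1/8)(1/8) = 0.0019531.
Multiplying each by its prior: 1/2 · 0.24414 = 0.12207, 1/2 · 0.0019531 = 0.00097656; with total 0.12305.
Hence P(urn B | data) = (0.00097656) / (0.12305) = 0.0079365.

0.008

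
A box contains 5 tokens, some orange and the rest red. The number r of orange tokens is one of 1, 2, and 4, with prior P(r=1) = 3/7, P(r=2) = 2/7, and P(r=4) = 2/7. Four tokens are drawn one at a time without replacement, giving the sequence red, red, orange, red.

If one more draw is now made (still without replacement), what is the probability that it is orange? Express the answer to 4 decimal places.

0.2500

Compute the likelihood of the observed sequence for each case: P(data | r = 1) = (4/5)(3/4)(1/3)(2/2) = 1/5; P(data | r = 2) = (3/5)(2/4)(2/3)(1/2) = 1/10; P(data | r = 4) = (1/5)(0/4) = 0.
The prior-weighted likelihoods are 3/7 · 1/5 = 3/35, 2/7 · 1/10 = 1/35, 2/7 · 0 = 0; summing to 4/35.
The posterior is then P(r = 1 | data) = 3/4, P(r = 2 | data) = 1/4, P(r = 4 | data) = 0.
Averaging over the posterior, P(orange next | data) = (0)(3/4) + (1)(1/4) = 1/4.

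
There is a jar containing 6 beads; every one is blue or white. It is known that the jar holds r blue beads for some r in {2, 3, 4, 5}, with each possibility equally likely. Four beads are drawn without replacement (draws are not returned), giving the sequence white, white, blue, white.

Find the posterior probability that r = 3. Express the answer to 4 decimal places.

0.2727

Under each hypothesis, the probability of the observed sequence is: P(data | r = 2) = (4/6)(3/5)(2/4)(2/3) = 2/15; P(data | r = 3) = (3/6)(2/5)(3/4)(1/3) = 1/20; P(data | r = 4) = (2/6)(1/5)(4/4)(0/3) = 0; P(data | r = 5) = (1/6)(0/5) = 0.
The prior-weighted likelihoods are 1/4 · 2/15 = 1/30, 1/4 · 1/20 = 1/80, 1/4 · 0 = 0, 1/4 · 0 = 0; these sum to 11/240.
Therefore the posterior P(r = 3 | data) = (1/80) / (11/240) = 3/11.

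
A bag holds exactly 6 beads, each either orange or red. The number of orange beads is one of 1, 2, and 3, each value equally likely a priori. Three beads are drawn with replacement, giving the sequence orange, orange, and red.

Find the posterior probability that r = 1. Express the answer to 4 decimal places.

0.1042

The likelihood of the observed sequence under each hypothesis: P(data | r = 1) = (1/6)(1/6)(5/6) = 5/216; P(data | r = 2) = (2/6)(2/6)(4/6) = 2/27; P(data | r = 3) = (3/6)(3/6)(3/6) = 1/8.
The prior-weighted likelihoods are 1/3 · 5/216 = 5/648, 1/3 · 2/27 = 2/81, 1/3 · 1/8 = 1/24; with total 2/27.
Hence P(r = 1 | data) = (5/648) / (2/27) = 5/48.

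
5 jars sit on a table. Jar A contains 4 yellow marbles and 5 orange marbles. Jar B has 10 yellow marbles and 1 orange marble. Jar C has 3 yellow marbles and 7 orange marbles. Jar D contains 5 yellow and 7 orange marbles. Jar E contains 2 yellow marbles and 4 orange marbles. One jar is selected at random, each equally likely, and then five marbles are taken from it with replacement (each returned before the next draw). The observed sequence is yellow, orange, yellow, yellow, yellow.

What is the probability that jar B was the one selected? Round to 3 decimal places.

Under each hypothesis, the probability of the observed sequence is: P(data | jar A) = (4/9)(5/9)(4/9)(4/9)(4/9) = 0.021677; P(data | jar B) = (10/11)(1/11)(10/11)(10/11)(10/11) = 0.062092; P(data | jar C) = (3/10)(7/10)(3/10)(3/10)(3/10) = 0.00567; P(data | jar D) = (5/12)(7/12)(5/12)(5/12)(5/12) = 0.017582; P(data | jar E) = (2/6)(4/6)(2/6)(2/6)(2/6) = 0.0082305.
Multiplying each by its prior: 1/5 · 0.021677 = 0.0043354, 1/5 · 0.062092 = 0.012418, 1/5 · 0.00567 = 0.001134, 1/5 · 0.017582 = 0.0035164, 1/5 · 0.0082305 = 0.0016461; with total 0.02305.
Hence P(jar B | data) = (0.012418) / (0.02305) = 0.53875.

0.539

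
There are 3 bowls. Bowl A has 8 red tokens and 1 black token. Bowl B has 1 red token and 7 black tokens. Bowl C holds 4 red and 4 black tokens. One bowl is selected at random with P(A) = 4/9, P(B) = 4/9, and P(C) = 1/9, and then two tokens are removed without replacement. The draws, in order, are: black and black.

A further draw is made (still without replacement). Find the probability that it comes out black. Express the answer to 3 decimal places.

Compute the likelihood of the observed sequence for each case: P(data | bowl A) = (1/9)(0/8) = 0; P(data | bowl B) = (7/8)(6/7) = 3/4; P(data | bowl C) = (4/8)(3/7) = 3/14.
Multiplying each by its prior: 4/9 · 0 = 0, 4/9 · 3/4 = 1/3, 1/9 · 3/14 = 1/42; summing to 5/14.
The posterior is then P(bowl A | data) = 0, P(bowl B | data) = 14/15, P(bowl C | data) = 1/15.
So P(black next | data) = Σ P(black next | H) P(H | data) = (5/6)(14/15) + (1/3)(1/15) = 4/5.

0.800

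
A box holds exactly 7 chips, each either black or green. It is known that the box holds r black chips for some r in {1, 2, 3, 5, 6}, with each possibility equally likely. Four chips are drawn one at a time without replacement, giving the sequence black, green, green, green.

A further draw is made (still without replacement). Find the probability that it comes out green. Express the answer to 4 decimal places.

For each hypothesis, P(data | H) works out to: P(data | r = 1) = (1/7)(6/6)(5/5)(4/4) = 1/7; P(data | r = 2) = (2/7)(5/6)(4/5)(3/4) = 1/7; P(data | r = 3) = (3/7)(4/6)(3/5)(2/4) = 3/35; P(data | r = 5) = (5/7)(2/6)(1/5)(0/4) = 0; P(data | r = 6) = (6/7)(1/6)(0/5) = 0.
Weighting by the prior gives 1/5 · 1/7 = 1/35, 1/5 · 1/7 = 1/35, 1/5 · 3/35 = 3/175, 1/5 · 0 = 0, 1/5 · 0 = 0; summing to 13/175.
Dividing through by the total gives posterior P(r = 1 | data) = 5/13, P(r = 2 | data) = 5/13, P(r = 3 | data) = 3/13, P(r = 5 | data) = 0, P(r = 6 | data) = 0.
So P(green next | data) = Σ P(green next | H) P(H | data) = (1)(5/13) + (2/3)(5/13) + (1/3)(3/13) = 28/39.

0.7179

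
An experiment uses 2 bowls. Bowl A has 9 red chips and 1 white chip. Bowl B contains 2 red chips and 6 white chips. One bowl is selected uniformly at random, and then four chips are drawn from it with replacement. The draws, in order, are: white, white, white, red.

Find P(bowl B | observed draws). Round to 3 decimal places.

For each hypothesis, P(data | H) works out to: P(data | bowl A) = (1/10)(1/10)(1/10)(9/10) = 0.0009; P(data | bowl B) = (6/8)(6/8)(6/8)(2/8) = 0.10547.
Multiplying each by its prior: 1/2 · 0.0009 = 0.00045, 1/2 · 0.10547 = 0.052734; these sum to 0.053184.
So P(bowl B | data) = (0.052734) / (0.053184) = 0.99154.

0.992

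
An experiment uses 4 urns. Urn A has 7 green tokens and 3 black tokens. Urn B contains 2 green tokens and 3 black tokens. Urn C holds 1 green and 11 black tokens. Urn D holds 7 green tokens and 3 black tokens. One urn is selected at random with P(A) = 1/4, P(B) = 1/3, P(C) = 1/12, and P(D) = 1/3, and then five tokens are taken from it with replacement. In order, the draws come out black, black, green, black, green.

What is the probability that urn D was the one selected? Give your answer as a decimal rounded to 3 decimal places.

0.224

Under each hypothesis, the probability of the observed sequence is: P(data | urn A) = (3/10)(3/10)(7/10)(3/10)(7/10) = 0.01323; P(data | urn B) = (3/5)(3/5)(2/5)(3/5)(2/5) = 0.03456; P(data | urn C) = (11/12)(11/12)(1/12)(11/12)(1/12) = 0.005349; P(data | urn D) = (3/10)(3/10)(7/10)(3/10)(7/10) = 0.01323.
Weighting by the prior gives 1/4 · 0.01323 = 0.0033075, 1/3 · 0.03456 = 0.01152, 1/12 · 0.005349 = 0.00044575, 1/3 · 0.01323 = 0.00441; with total 0.019683.
Therefore the posterior P(urn D | data) = (0.00441) / (0.019683) = 0.22405.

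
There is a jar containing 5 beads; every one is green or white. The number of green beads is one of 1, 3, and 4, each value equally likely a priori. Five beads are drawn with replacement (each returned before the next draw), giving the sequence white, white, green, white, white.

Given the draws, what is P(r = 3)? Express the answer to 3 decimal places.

For each hypothesis, P(data | H) works out to: P(data | r = 1) = (4/5)(4/5)(1/5)(4/5)(4/5) = 0.08192; P(data | r = 3) = (2/5)(2/5)(3/5)(2/5)(2/5) = 0.01536; P(data | r = 4) = (1/5)(1/5)(4/5)(1/5)(1/5) = 0.00128.
Multiplying each by its prior: 1/3 · 0.08192 = 0.027307, 1/3 · 0.01536 = 0.00512, 1/3 · 0.00128 = 0.00042667; summing to 0.032853.
Hence P(r = 3 | data) = (0.00512) / (0.032853) = 0.15584.

0.156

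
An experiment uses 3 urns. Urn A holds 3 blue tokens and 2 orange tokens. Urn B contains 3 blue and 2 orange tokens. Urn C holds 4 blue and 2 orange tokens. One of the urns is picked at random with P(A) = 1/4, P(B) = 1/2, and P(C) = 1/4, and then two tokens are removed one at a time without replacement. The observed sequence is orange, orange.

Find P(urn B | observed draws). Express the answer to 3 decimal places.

0.545

The likelihood of the observed sequence under each hypothesis: P(data | urn A) = (2/5)(1/4) = 1/10; P(data | urn B) = (2/5)(1/4) = 1/10; P(data | urn C) = (2/6)(1/5) = 1/15.
The prior-weighted likelihoods are 1/4 · 1/10 = 1/40, 1/2 · 1/10 = 1/20, 1/4 · 1/15 = 1/60; with total 11/120.
So P(urn B | data) = (1/20) / (11/120) = 6/11.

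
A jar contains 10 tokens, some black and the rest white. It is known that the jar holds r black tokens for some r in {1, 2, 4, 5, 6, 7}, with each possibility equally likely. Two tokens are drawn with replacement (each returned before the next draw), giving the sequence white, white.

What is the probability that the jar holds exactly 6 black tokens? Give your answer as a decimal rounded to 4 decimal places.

Under each hypothesis, the probability of the observed sequence is: P(data | r = 1) = (9/10)(9/10) = 81/100; P(data | r = 2) = (8/10)(8/10) = 16/25; P(data | r = 4) = (6/10)(6/10) = 9/25; P(data | r = 5) = (5/10)(5/10) = 1/4; P(data | r = 6) = (4/10)(4/10) = 4/25; P(data | r = 7) = (3/10)(3/10) = 9/100.
Multiplying each by its prior: 1/6 · 81/100 = 27/200, 1/6 · 16/25 = 8/75, 1/6 · 9/25 = 3/50, 1/6 · 1/4 = 1/24, 1/6 · 4/25 = 2/75, 1/6 · 9/100 = 3/200; with total 77/200.
By Bayes' rule, P(r = 6 | data) = (2/75) / (77/200) = 16/231.

0.0693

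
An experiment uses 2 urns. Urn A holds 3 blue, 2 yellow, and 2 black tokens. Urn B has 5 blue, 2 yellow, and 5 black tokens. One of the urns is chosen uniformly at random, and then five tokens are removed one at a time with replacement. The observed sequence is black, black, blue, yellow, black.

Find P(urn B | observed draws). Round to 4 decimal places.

0.6375

The likelihood of the observed sequence under each hypothesis: P(data | urn A) = (2/7)(2/7)(3/7)(2/7)(2/7) = 0.002856; P(data | urn B) = (5/12)(5/12)(5/12)(2/12)(5/12) = 0.0050235.
Weighting by the prior gives 1/2 · 0.002856 = 0.001428, 1/2 · 0.0050235 = 0.0025117; with total 0.0039397.
So P(urn B | data) = (0.0025117) / (0.0039397) = 0.63754.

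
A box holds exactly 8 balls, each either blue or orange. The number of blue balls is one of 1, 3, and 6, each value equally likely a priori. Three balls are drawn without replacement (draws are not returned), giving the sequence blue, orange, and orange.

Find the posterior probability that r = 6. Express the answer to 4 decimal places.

For each hypothesis, P(data | H) works out to: P(data | r = 1) = (1/8)(7/7)(6/6) = 1/8; P(data | r = 3) = (3/8)(5/7)(4/6) = 5/28; P(data | r = 6) = (6/8)(2/7)(1/6) = 1/28.
The prior-weighted likelihoods are 1/3 · 1/8 = 1/24, 1/3 · 5/28 = 5/84, 1/3 · 1/28 = 1/84; with total 19/168.
Hence P(r = 6 | data) = (1/84) / (19/168) = 2/19.

0.1053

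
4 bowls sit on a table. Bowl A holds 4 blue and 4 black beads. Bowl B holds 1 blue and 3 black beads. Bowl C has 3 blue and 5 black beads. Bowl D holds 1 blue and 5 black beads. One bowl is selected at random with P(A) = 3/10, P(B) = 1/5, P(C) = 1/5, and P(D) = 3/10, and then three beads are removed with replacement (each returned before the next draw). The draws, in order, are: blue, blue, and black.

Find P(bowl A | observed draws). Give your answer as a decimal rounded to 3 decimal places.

The likelihood of the observed sequence under each hypothesis: P(data | bowl A) = (4/8)(4/8)(4/8) = 0.125; P(data | bowl B) = (1/4)(1/4)(3/4) = 0.046875; P(data | bowl C) = (3/8)(3/8)(5/8) = 0.087891; P(data | bowl D) = (1/6)(1/6)(5/6) = 0.023148.
Weighting by the prior gives 3/10 · 0.125 = 0.0375, 1/5 · 0.046875 = 0.009375, 1/5 · 0.087891 = 0.017578, 3/10 · 0.023148 = 0.0069444; summing to 0.071398.
By Bayes' rule, P(bowl A | data) = (0.0375) / (0.071398) = 0.52523.

0.525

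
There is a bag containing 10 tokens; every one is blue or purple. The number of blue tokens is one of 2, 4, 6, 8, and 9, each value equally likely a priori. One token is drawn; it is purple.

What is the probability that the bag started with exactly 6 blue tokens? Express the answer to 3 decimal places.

0.190

For each hypothesis, P(data | H) works out to: P(data | r = 2) = (8/10) = 4/5; P(data | r = 4) = (6/10) = 3/5; P(data | r = 6) = (4/10) = 2/5; P(data | r = 8) = (2/10) = 1/5; P(data | r = 9) = (1/10) = 1/10.
The prior-weighted likelihoods are 1/5 · 4/5 = 4/25, 1/5 · 3/5 = 3/25, 1/5 · 2/5 = 2/25, 1/5 · 1/5 = 1/25, 1/5 · 1/10 = 1/50; these sum to 21/50.
So P(r = 6 | data) = (2/25) / (21/50) = 4/21.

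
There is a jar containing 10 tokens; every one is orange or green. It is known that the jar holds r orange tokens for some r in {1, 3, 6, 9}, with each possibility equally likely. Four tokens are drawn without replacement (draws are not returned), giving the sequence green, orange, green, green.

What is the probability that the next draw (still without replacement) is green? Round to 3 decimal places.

0.742

Under each hypothesis, the probability of the observed sequence is: P(data | r = 1) = (9/10)(1/9)(8/8)(7/7) = 0.1; P(data | r = 3) = (7/10)(3/9)(6/8)(5/7) = 0.125; P(data | r = 6) = (4/10)(6/9)(3/8)(2/7) = 0.028571; P(data | r = 9) = (1/10)(9/9)(0/8) = 0.
The prior-weighted likelihoods are 1/4 · 0.1 = 0.025, 1/4 · 0.125 = 0.03125, 1/4 · 0.028571 = 0.0071429, 1/4 · 0 = 0; summing to 0.063393.
Normalising, the posterior is P(r = 1 | data) = 0.39437, P(r = 3 | data) = 0.49296, P(r = 6 | data) = 0.11268, P(r = 9 | data) = 0.
The predictive probability is P(green next | data) = (1)(0.39437) + (2/3)(0.49296) + (1/6)(0.11268) = 0.74178.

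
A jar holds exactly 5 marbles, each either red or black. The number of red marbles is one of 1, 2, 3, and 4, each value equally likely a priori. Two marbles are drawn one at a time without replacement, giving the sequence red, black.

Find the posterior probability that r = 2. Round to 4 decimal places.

The likelihood of the observed sequence under each hypothesis: P(data | r = 1) = (1/5)(4/4) = 1/5; P(data | r = 2) = (2/5)(3/4) = 3/10; P(data | r = 3) = (3/5)(2/4) = 3/10; P(data | r = 4) = (4/5)(1/4) = 1/5.
Multiplying each by its prior: 1/4 · 1/5 = 1/20, 1/4 · 3/10 = 3/40, 1/4 · 3/10 = 3/40, 1/4 · 1/5 = 1/20; summing to 1/4.
Therefore the posterior P(r = 2 | data) = (3/40) / (1/4) = 3/10.

0.3000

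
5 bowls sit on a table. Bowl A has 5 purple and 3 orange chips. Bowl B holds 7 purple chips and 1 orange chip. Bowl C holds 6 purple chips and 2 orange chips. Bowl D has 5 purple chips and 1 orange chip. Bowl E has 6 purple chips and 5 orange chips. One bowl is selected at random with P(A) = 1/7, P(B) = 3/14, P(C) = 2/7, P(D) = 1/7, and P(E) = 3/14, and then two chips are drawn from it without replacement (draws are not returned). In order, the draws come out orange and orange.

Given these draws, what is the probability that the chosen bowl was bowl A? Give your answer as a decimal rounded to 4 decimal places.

0.2374

Compute the likelihood of the observed sequence for each case: P(data | bowl A) = (3/8)(2/7) = 0.10714; P(data | bowl B) = (1/8)(0/7) = 0; P(data | bowl C) = (2/8)(1/7) = 0.035714; P(data | bowl D) = (1/6)(0/5) = 0; P(data | bowl E) = (5/11)(4/10) = 0.18182.
The prior-weighted likelihoods are 1/7 · 0.10714 = 0.015306, 3/14 · 0 = 0, 2/7 · 0.035714 = 0.010204, 1/7 · 0 = 0, 3/14 · 0.18182 = 0.038961; these sum to 0.064471.
Therefore the posterior P(bowl A | data) = (0.015306) / (0.064471) = 0.23741.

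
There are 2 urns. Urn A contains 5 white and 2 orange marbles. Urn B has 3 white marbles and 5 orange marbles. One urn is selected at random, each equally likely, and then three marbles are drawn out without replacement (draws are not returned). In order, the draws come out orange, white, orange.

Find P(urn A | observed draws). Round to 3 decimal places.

0.211

For each hypothesis, P(data | H) works out to: P(data | urn A) = (2/7)(5/6)(1/5) = 1/21; P(data | urn B) = (5/8)(3/7)(4/6) = 5/28.
The prior-weighted likelihoods are 1/2 · 1/21 = 1/42, 1/2 · 5/28 = 5/56; these sum to 19/168.
By Bayes' rule, P(urn A | data) = (1/42) / (19/168) = 4/19.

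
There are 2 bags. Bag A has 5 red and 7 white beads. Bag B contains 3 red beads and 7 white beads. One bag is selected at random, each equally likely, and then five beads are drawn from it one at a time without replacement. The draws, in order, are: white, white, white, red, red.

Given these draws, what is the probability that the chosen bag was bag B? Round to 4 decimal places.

0.4853

Under each hypothesis, the probability of the observed sequence is: P(data | bag A) = (7/12)(6/11)(5/10)(5/9)(4/8) = 0.044192; P(data | bag B) = (7/10)(6/9)(5/8)(3/7)(2/6) = 0.041667.
Weighting by the prior gives 1/2 · 0.044192 = 0.022096, 1/2 · 0.041667 = 0.020833; with total 0.042929.
Therefore the posterior P(bag B | data) = (0.020833) / (0.042929) = 0.48529.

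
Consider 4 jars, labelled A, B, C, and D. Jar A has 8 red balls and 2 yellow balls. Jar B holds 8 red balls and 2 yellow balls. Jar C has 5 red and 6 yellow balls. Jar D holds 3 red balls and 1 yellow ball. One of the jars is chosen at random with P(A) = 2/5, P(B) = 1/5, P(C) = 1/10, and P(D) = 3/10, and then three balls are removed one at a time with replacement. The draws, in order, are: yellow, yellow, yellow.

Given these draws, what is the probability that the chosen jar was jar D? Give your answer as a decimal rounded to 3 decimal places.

Compute the likelihood of the observed sequence for each case: P(data | jar A) = (2/10)(2/10)(2/10) = 0.008; P(data | jar B) = (2/10)(2/10)(2/10) = 0.008; P(data | jar C) = (6/11)(6/11)(6/11) = 0.16228; P(data | jar D) = (1/4)(1/4)(1/4) = 0.015625.
Multiplying each by its prior: 2/5 · 0.008 = 0.0032, 1/5 · 0.008 = 0.0016, 1/10 · 0.16228 = 0.016228, 3/10 · 0.015625 = 0.0046875; with total 0.025716.
Therefore the posterior P(jar D | data) = (0.0046875) / (0.025716) = 0.18228.

0.182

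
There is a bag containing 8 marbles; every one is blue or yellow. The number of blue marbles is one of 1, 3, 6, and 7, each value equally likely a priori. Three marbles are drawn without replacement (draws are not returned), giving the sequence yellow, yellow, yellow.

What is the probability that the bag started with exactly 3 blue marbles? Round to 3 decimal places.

For each hypothesis, P(data | H) works out to: P(data | r = 1) = (7/8)(6/7)(5/6) = 5/8; P(data | r = 3) = (5/8)(4/7)(3/6) = 5/28; P(data | r = 6) = (2/8)(1/7)(0/6) = 0; P(data | r = 7) = (1/8)(0/7) = 0.
Weighting by the prior gives 1/4 · 5/8 = 5/32, 1/4 · 5/28 = 5/112, 1/4 · 0 = 0, 1/4 · 0 = 0; with total 45/224.
By Bayes' rule, P(r = 3 | data) = (5/112) / (45/224) = 2/9.

0.222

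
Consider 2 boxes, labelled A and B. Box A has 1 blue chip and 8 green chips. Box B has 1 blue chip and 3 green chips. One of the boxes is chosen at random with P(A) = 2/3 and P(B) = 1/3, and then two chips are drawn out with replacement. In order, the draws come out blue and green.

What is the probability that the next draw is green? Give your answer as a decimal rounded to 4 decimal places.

Compute the likelihood of the observed sequence for each case: P(data | box A) = (1/9)(8/9) = 0.098765; P(data | box B) = (1/4)(3/4) = 0.1875.
Multiplying each by its prior: 2/3 · 0.098765 = 0.065844, 1/3 · 0.1875 = 0.0625; summing to 0.12834.
Dividing through by the total gives posterior P(box A | data) = 0.51303, P(box B | data) = 0.48697.
Averaging over the posterior, P(green next | data) = (8/9)(0.51303) + (3/4)(0.48697) = 0.82125.

0.8213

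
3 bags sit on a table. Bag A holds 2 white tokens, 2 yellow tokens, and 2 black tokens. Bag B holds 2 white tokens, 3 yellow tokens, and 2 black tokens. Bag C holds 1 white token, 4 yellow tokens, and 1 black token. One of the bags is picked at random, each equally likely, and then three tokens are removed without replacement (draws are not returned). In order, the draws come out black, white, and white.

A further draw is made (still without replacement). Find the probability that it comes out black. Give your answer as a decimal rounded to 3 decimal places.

The likelihood of the observed sequence under each hypothesis: P(data | bag A) = (2/6)(2/5)(1/4) = 1/30; P(data | bag B) = (2/7)(2/6)(1/5) = 2/105; P(data | bag C) = (1/6)(1/5)(0/4) = 0.
Weighting by the prior gives 1/3 · 1/30 = 1/90, 1/3 · 2/105 = 2/315, 1/3 · 0 = 0; summing to 11/630.
Normalising, the posterior is P(bag A | data) = 7/11, P(bag B | data) = 4/11, P(bag C | data) = 0.
The predictive probability is P(black next | data) = (1/3)(7/11) + (1/4)(4/11) = 10/33.

0.303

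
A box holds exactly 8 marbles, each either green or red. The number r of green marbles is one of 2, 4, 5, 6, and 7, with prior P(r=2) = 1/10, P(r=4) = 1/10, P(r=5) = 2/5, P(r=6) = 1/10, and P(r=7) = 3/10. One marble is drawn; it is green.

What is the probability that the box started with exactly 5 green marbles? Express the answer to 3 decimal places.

0.377

For each hypothesis, P(data | H) works out to: P(data | r = 2) = (2/8) = 1/4; P(data | r = 4) = (4/8) = 1/2; P(data | r = 5) = (5/8) = 5/8; P(data | r = 6) = (6/8) = 3/4; P(data | r = 7) = (7/8) = 7/8.
Multiplying each by its prior: 1/10 · 1/4 = 1/40, 1/10 · 1/2 = 1/20, 2/5 · 5/8 = 1/4, 1/10 · 3/4 = 3/40, 3/10 · 7/8 = 21/80; these sum to 53/80.
Hence P(r = 5 | data) = (1/4) / (53/80) = 20/53.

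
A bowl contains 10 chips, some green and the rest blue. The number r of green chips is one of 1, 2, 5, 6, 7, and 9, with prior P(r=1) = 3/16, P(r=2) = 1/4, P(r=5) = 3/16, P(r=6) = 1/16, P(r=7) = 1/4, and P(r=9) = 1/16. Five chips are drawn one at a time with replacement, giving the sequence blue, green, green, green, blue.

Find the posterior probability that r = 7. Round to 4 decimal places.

0.4379

Under each hypothesis, the probability of the observed sequence is: P(data | r = 1) = (9/10)(1/10)(1/10)(1/10)(9/10) = 0.00081; P(data | r = 2) = (8/10)(2/10)(2/10)(2/10)(8/10) = 0.00512; P(data | r = 5) = (5/10)(5/10)(5/10)(5/10)(5/10) = 0.03125; P(data | r = 6) = (4/10)(6/10)(6/10)(6/10)(4/10) = 0.03456; P(data | r = 7) = (3/10)(7/10)(7/10)(7/10)(3/10) = 0.03087; P(data | r = 9) = (1/10)(9/10)(9/10)(9/10)(1/10) = 0.00729.
Multiplying each by its prior: 3/16 · 0.00081 = 0.00015187, 1/4 · 0.00512 = 0.00128, 3/16 · 0.03125 = 0.0058594, 1/16 · 0.03456 = 0.00216, 1/4 · 0.03087 = 0.0077175, 1/16 · 0.00729 = 0.00045562; with total 0.017624.
So P(r = 7 | data) = (0.0077175) / (0.017624) = 0.43789.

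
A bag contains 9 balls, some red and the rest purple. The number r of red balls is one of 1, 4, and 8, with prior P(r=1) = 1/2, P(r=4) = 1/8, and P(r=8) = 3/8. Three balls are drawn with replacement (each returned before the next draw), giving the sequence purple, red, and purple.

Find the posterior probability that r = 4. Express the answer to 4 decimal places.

The likelihood of the observed sequence under each hypothesis: P(data | r = 1) = (8/9)(1/9)(8/9) = 0.087791; P(data | r = 4) = (5/9)(4/9)(5/9) = 0.13717; P(data | r = 8) = (1/9)(8/9)(1/9) = 0.010974.
Weighting by the prior gives 1/2 · 0.087791 = 0.043896, 1/8 · 0.13717 = 0.017147, 3/8 · 0.010974 = 0.0041152; these sum to 0.065158.
Therefore the posterior P(r = 4 | data) = (0.017147) / (0.065158) = 0.26316.

0.2632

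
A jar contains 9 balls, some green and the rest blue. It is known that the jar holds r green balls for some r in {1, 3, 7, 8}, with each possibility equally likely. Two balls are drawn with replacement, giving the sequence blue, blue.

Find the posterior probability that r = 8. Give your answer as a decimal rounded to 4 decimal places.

0.0095

For each hypothesis, P(data | H) works out to: P(data | r = 1) = (8/9)(8/9) = 64/81; P(data | r = 3) = (6/9)(6/9) = 4/9; P(data | r = 7) = (2/9)(2/9) = 4/81; P(data | r = 8) = (1/9)(1/9) = 1/81.
The prior-weighted likelihoods are 1/4 · 64/81 = 16/81, 1/4 · 4/9 = 1/9, 1/4 · 4/81 = 1/81, 1/4 · 1/81 = 1/324; these sum to 35/108.
By Bayes' rule, P(r = 8 | data) = (1/324) / (35/108) = 1/105.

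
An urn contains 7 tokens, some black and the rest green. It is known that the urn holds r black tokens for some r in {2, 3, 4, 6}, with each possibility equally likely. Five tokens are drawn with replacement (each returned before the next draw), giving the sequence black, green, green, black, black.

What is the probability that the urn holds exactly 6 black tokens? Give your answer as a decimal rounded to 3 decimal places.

For each hypothesis, P(data | H) works out to: P(data | r = 2) = (2/7)(5/7)(5/7)(2/7)(2/7) = 0.0119; P(data | r = 3) = (3/7)(4/7)(4/7)(3/7)(3/7) = 0.025704; P(data | r = 4) = (4/7)(3/7)(3/7)(4/7)(4/7) = 0.034271; P(data | r = 6) = (6/7)(1/7)(1/7)(6/7)(6/7) = 0.012852.
The prior-weighted likelihoods are 1/4 · 0.0119 = 0.002975, 1/4 · 0.025704 = 0.0064259, 1/4 · 0.034271 = 0.0085679, 1/4 · 0.012852 = 0.0032129; these sum to 0.021182.
Therefore the posterior P(r = 6 | data) = (0.0032129) / (0.021182) = 0.15169.

0.152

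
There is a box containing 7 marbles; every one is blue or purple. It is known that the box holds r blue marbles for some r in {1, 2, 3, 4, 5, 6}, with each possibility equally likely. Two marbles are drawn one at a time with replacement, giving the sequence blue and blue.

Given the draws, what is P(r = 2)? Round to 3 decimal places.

0.044

Compute the likelihood of the observed sequence for each case: P(data | r = 1) = (1/7)(1/7) = 1/49; P(data | r = 2) = (2/7)(2/7) = 4/49; P(data | r = 3) = (3/7)(3/7) = 9/49; P(data | r = 4) = (4/7)(4/7) = 16/49; P(data | r = 5) = (5/7)(5/7) = 25/49; P(data | r = 6) = (6/7)(6/7) = 36/49.
The prior-weighted likelihoods are 1/6 · 1/49 = 1/294, 1/6 · 4/49 = 2/147, 1/6 · 9/49 = 3/98, 1/6 · 16/49 = 8/147, 1/6 · 25/49 = 25/294, 1/6 · 36/49 = 6/49; these sum to 13/42.
By Bayes' rule, P(r = 2 | data) = (2/147) / (13/42) = 4/91.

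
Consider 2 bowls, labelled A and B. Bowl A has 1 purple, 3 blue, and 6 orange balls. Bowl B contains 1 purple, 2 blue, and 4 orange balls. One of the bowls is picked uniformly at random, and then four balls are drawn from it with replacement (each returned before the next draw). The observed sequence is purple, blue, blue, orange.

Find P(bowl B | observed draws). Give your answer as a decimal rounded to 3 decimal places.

0.552

Under each hypothesis, the probability of the observed sequence is: P(data | bowl A) = (1/10)(3/10)(3/10)(6/10) = 0.0054; P(data | bowl B) = (1/7)(2/7)(2/7)(4/7) = 0.0066639.
Weighting by the prior gives 1/2 · 0.0054 = 0.0027, 1/2 · 0.0066639 = 0.0033319; summing to 0.0060319.
Therefore the posterior P(bowl B | data) = (0.0033319) / (0.0060319) = 0.55238.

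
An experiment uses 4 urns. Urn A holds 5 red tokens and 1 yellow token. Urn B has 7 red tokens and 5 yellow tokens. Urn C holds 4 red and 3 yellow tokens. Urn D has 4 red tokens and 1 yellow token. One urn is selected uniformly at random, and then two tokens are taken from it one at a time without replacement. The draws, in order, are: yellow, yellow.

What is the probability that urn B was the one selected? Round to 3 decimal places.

The likelihood of the observed sequence under each hypothesis: P(data | urn A) = (1/6)(0/5) = 0; P(data | urn B) = (5/12)(4/11) = 5/33; P(data | urn C) = (3/7)(2/6) = 1/7; P(data | urn D) = (1/5)(0/4) = 0.
Multiplying each by its prior: 1/4 · 0 = 0, 1/4 · 5/33 = 5/132, 1/4 · 1/7 = 1/28, 1/4 · 0 = 0; with total 17/231.
Hence P(urn B | data) = (5/132) / (17/231) = 35/68.

0.515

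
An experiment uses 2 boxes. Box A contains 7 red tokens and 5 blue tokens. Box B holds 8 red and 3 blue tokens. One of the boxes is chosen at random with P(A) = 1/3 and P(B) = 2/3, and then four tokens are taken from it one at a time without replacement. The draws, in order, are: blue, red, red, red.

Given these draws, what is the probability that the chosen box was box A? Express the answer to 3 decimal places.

0.258

The likelihood of the observed sequence under each hypothesis: P(data | box A) = (5/12)(7/11)(6/10)(5/9) = 0.088384; P(data | box B) = (3/11)(8/10)(7/9)(6/8) = 0.12727.
Weighting by the prior gives 1/3 · 0.088384 = 0.029461, 2/3 · 0.12727 = 0.084848; with total 0.11431.
Hence P(box A | data) = (0.029461) / (0.11431) = 0.25773.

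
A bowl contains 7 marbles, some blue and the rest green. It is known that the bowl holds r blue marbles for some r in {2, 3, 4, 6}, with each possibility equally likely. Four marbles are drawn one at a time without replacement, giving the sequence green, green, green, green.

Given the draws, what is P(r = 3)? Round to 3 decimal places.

0.167

Compute the likelihood of the observed sequence for each case: P(data | r = 2) = (5/7)(4/6)(3/5)(2/4) = 1/7; P(data | r = 3) = (4/7)(3/6)(2/5)(1/4) = 1/35; P(data | r = 4) = (3/7)(2/6)(1/5)(0/4) = 0; P(data | r = 6) = (1/7)(0/6) = 0.
Weighting by the prior gives 1/4 · 1/7 = 1/28, 1/4 · 1/35 = 1/140, 1/4 · 0 = 0, 1/4 · 0 = 0; with total 3/70.
Therefore the posterior P(r = 3 | data) = (1/140) / (3/70) = 1/6.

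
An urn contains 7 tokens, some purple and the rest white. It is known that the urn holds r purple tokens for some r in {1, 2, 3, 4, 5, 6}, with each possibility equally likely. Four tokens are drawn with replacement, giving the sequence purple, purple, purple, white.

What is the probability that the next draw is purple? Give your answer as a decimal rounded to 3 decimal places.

For each hypothesis, P(data | H) works out to: P(data | r = 1) = (1/7)(1/7)(1/7)(6/7) = 0.002499; P(data | r = 2) = (2/7)(2/7)(2/7)(5/7) = 0.01666; P(data | r = 3) = (3/7)(3/7)(3/7)(4/7) = 0.044981; P(data | r = 4) = (4/7)(4/7)(4/7)(3/7) = 0.079967; P(data | r = 5) = (5/7)(5/7)(5/7)(2/7) = 0.10412; P(data | r = 6) = (6/7)(6/7)(6/7)(1/7) = 0.089963.
Multiplying each by its prior: 1/6 · 0.002499 = 0.00041649, 1/6 · 0.01666 = 0.0027766, 1/6 · 0.044981 = 0.0074969, 1/6 · 0.079967 = 0.013328, 1/6 · 0.10412 = 0.017354, 1/6 · 0.089963 = 0.014994; summing to 0.056365.
Dividing through by the total gives posterior P(r = 1 | data) = 0.0073892, P(r = 2 | data) = 0.049261, P(r = 3 | data) = 0.133, P(r = 4 | data) = 0.23645, P(r = 5 | data) = 0.30788, P(r = 6 | data) = 0.26601.
The predictive probability is P(purple next | data) = (1/7)(0.0073892) + (2/7)(0.049261) + (3/7)(0.133) + (4/7)(0.23645) + (5/7)(0.30788) + (6/7)(0.26601) = 0.65517.

0.655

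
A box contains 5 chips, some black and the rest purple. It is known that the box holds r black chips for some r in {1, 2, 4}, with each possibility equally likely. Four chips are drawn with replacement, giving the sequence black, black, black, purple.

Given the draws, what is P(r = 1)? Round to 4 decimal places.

0.0435

The likelihood of the observed sequence under each hypothesis: P(data | r = 1) = (1/5)(1/5)(1/5)(4/5) = 0.0064; P(data | r = 2) = (2/5)(2/5)(2/5)(3/5) = 0.0384; P(data | r = 4) = (4/5)(4/5)(4/5)(1/5) = 0.1024.
Multiplying each by its prior: 1/3 · 0.0064 = 0.0021333, 1/3 · 0.0384 = 0.0128, 1/3 · 0.1024 = 0.034133; these sum to 0.049067.
By Bayes' rule, P(r = 1 | data) = (0.0021333) / (0.049067) = 0.043478.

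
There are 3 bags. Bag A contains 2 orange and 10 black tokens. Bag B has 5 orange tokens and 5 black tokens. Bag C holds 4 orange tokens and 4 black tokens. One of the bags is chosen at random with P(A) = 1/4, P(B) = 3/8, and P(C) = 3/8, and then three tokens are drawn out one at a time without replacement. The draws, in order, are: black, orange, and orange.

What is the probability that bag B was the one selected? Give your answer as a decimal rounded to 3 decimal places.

For each hypothesis, P(data | H) works out to: P(data | bag A) = (10/12)(2/11)(1/10) = 0.015152; P(data | bag B) = (5/10)(5/9)(4/8) = 0.13889; P(data | bag C) = (4/8)(4/7)(3/6) = 0.14286.
The prior-weighted likelihoods are 1/4 · 0.015152 = 0.0037879, 3/8 · 0.13889 = 0.052083, 3/8 · 0.14286 = 0.053571; summing to 0.10944.
Hence P(bag B | data) = (0.052083) / (0.10944) = 0.4759.

0.476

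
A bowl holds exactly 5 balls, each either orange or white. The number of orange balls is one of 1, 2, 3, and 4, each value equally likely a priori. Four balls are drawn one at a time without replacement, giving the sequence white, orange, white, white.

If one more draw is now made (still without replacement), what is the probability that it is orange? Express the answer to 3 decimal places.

0.333

Under each hypothesis, the probability of the observed sequence is: P(data | r = 1) = (4/5)(1/4)(3/3)(2/2) = 1/5; P(data | r = 2) = (3/5)(2/4)(2/3)(1/2) = 1/10; P(data | r = 3) = (2/5)(3/4)(1/3)(0/2) = 0; P(data | r = 4) = (1/5)(4/4)(0/3) = 0.
Weighting by the prior gives 1/4 · 1/5 = 1/20, 1/4 · 1/10 = 1/40, 1/4 · 0 = 0, 1/4 · 0 = 0; summing to 3/40.
Dividing through by the total gives posterior P(r = 1 | data) = 2/3, P(r = 2 | data) = 1/3, P(r = 3 | data) = 0, P(r = 4 | data) = 0.
Averaging over the posterior, P(orange next | data) = (0)(2/3) + (1)(1/3) = 1/3.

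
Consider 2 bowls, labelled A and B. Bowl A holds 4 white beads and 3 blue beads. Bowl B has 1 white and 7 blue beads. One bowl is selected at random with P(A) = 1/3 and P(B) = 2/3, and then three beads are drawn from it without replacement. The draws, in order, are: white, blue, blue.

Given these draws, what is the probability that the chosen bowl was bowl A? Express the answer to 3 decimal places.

Compute the likelihood of the observed sequence for each case: P(data | bowl A) = (4/7)(3/6)(2/5) = 4/35; P(data | bowl B) = (1/8)(7/7)(6/6) = 1/8.
Weighting by the prior gives 1/3 · 4/35 = 4/105, 2/3 · 1/8 = 1/12; these sum to 17/140.
So P(bowl A | data) = (4/105) / (17/140) = 16/51.

0.314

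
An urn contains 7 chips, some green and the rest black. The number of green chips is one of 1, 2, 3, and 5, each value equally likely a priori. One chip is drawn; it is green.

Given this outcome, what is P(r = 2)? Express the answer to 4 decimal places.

The likelihood of this draw under each hypothesis: P(data | r = 1) = (1/7) = 1/7; P(data | r = 2) = (2/7) = 2/7; P(data | r = 3) = (3/7) = 3/7; P(data | r = 5) = (5/7) = 5/7.
Multiplying each by its prior: 1/4 · 1/7 = 1/28, 1/4 · 2/7 = 1/14, 1/4 · 3/7 = 3/28, 1/4 · 5/7 = 5/28; these sum to 11/28.
By Bayes' rule, P(r = 2 | data) = (1/14) / (11/28) = 2/11.

0.1818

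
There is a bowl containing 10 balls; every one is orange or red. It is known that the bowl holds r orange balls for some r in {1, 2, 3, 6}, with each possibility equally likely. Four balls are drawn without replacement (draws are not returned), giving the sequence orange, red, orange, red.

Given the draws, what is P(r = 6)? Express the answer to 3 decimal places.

0.497

For each hypothesis, P(data | H) works out to: P(data | r = 1) = (1/10)(9/9)(0/8) = 0; P(data | r = 2) = (2/10)(8/9)(1/8)(7/7) = 0.022222; P(data | r = 3) = (3/10)(7/9)(2/8)(6/7) = 0.05; P(data | r = 6) = (6/10)(4/9)(5/8)(3/7) = 0.071429.
The prior-weighted likelihoods are 1/4 · 0 = 0, 1/4 · 0.022222 = 0.0055556, 1/4 · 0.05 = 0.0125, 1/4 · 0.071429 = 0.017857; summing to 0.035913.
So P(r = 6 | data) = (0.017857) / (0.035913) = 0.49724.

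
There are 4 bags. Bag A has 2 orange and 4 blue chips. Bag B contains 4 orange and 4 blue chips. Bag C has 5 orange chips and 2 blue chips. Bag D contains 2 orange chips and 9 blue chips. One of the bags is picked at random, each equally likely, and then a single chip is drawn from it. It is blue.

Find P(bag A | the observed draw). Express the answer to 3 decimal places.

0.294

The likelihood of this draw under each hypothesis: P(data | bag A) = (4/6) = 0.66667; P(data | bag B) = (4/8) = 0.5; P(data | bag C) = (2/7) = 0.28571; P(data | bag D) = (9/11) = 0.81818.
Multiplying each by its prior: 1/4 · 0.66667 = 0.16667, 1/4 · 0.5 = 0.125, 1/4 · 0.28571 = 0.071429, 1/4 · 0.81818 = 0.20455; with total 0.56764.
Hence P(bag A | data) = (0.16667) / (0.56764) = 0.29361.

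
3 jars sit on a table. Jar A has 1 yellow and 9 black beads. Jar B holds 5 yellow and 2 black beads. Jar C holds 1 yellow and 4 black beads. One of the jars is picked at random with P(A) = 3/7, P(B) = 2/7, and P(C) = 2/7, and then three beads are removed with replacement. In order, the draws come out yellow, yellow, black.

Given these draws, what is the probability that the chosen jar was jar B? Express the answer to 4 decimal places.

0.7621

For each hypothesis, P(data | H) works out to: P(data | jar A) = (1/10)(1/10)(9/10) = 0.009; P(data | jar B) = (5/7)(5/7)(2/7) = 0.14577; P(data | jar C) = (1/5)(1/5)(4/5) = 0.032.
Weighting by the prior gives 3/7 · 0.009 = 0.0038571, 2/7 · 0.14577 = 0.041649, 2/7 · 0.032 = 0.0091429; with total 0.054649.
By Bayes' rule, P(jar B | data) = (0.041649) / (0.054649) = 0.76212.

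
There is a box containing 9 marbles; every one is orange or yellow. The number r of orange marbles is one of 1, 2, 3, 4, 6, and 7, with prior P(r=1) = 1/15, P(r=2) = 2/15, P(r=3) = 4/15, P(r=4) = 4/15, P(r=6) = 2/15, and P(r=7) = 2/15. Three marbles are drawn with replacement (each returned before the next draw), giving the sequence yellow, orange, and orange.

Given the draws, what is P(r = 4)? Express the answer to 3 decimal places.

Compute the likelihood of the observed sequence for each case: P(data | r = 1) = (8/9)(1/9)(1/9) = 0.010974; P(data | r = 2) = (7/9)(2/9)(2/9) = 0.038409; P(data | r = 3) = (6/9)(3/9)(3/9) = 0.074074; P(data | r = 4) = (5/9)(4/9)(4/9) = 0.10974; P(data | r = 6) = (3/9)(6/9)(6/9) = 0.14815; P(data | r = 7) = (2/9)(7/9)(7/9) = 0.13443.
Multiplying each by its prior: 1/15 · 0.010974 = 0.0007316, 2/15 · 0.038409 = 0.0051212, 4/15 · 0.074074 = 0.019753, 4/15 · 0.10974 = 0.029264, 2/15 · 0.14815 = 0.019753, 2/15 · 0.13443 = 0.017924; summing to 0.092547.
Hence P(r = 4 | data) = (0.029264) / (0.092547) = 0.31621.

0.316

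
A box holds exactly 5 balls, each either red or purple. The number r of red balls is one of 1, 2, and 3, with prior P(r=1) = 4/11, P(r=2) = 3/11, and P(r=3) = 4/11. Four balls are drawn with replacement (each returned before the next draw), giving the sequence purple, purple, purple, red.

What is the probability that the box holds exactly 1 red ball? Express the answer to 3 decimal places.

Under each hypothesis, the probability of the observed sequence is: P(data | r = 1) = (4/5)(4/5)(4/5)(1/5) = 0.1024; P(data | r = 2) = (3/5)(3/5)(3/5)(2/5) = 0.0864; P(data | r = 3) = (2/5)(2/5)(2/5)(3/5) = 0.0384.
Weighting by the prior gives 4/11 · 0.1024 = 0.037236, 3/11 · 0.0864 = 0.023564, 4/11 · 0.0384 = 0.013964; summing to 0.074764.
Therefore the posterior P(r = 1 | data) = (0.037236) / (0.074764) = 0.49805.

0.498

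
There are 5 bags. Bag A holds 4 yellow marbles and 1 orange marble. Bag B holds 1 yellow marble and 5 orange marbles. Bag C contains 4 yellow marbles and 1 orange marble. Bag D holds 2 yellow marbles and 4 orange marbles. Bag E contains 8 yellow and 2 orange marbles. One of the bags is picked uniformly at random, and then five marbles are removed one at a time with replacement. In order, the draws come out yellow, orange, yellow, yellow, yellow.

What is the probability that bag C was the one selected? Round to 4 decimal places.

0.3217

For each hypothesis, P(data | H) works out to: P(data | bag A) = (4/5)(1/5)(4/5)(4/5)(4/5) = 0.08192; P(data | bag B) = (1/6)(5/6)(1/6)(1/6)(1/6) = 0.000643; P(data | bag C) = (4/5)(1/5)(4/5)(4/5)(4/5) = 0.08192; P(data | bag D) = (2/6)(4/6)(2/6)(2/6)(2/6) = 0.0082305; P(data | bag E) = (8/10)(2/10)(8/10)(8/10)(8/10) = 0.08192.
The prior-weighted likelihoods are 1/5 · 0.08192 = 0.016384, 1/5 · 0.000643 = 0.0001286, 1/5 · 0.08192 = 0.016384, 1/5 · 0.0082305 = 0.0016461, 1/5 · 0.08192 = 0.016384; summing to 0.050927.
By Bayes' rule, P(bag C | data) = (0.016384) / (0.050927) = 0.32172.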